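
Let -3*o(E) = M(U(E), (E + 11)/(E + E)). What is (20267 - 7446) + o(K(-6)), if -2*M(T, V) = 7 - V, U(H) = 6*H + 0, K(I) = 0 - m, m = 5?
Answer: 192334/15 ≈ 12822.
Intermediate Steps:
K(I) = -5 (K(I) = 0 - 1*5 = 0 - 5 = -5)
U(H) = 6*H
M(T, V) = -7/2 + V/2 (M(T, V) = -(7 - V)/2 = -7/2 + V/2)
o(E) = 7/6 - (11 + E)/(12*E) (o(E) = -(-7/2 + ((E + 11)/(E + E))/2)/3 = -(-7/2 + ((11 + E)/((2*E)))/2)/3 = -(-7/2 + ((11 + E)*(1/(2*E)))/2)/3 = -(-7/2 + ((11 + E)/(2*E))/2)/3 = -(-7/2 + (11 + E)/(4*E))/3 = 7/6 - (11 + E)/(12*E))
(20267 - 7446) + o(K(-6)) = (20267 - 7446) + (1/12)*(-11 + 13*(-5))/(-5) = 12821 + (1/12)*(-1/5)*(-11 - 65) = 12821 + (1/12)*(-1/5)*(-76) = 12821 + 19/15 = 192334/15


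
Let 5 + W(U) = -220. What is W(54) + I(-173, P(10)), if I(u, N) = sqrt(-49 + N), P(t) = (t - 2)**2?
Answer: -225 + sqrt(15) ≈ -221.13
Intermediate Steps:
P(t) = (-2 + t)**2
W(U) = -225 (W(U) = -5 - 220 = -225)
W(54) + I(-173, P(10)) = -225 + sqrt(-49 + (-2 + 10)**2) = -225 + sqrt(-49 + 8**2) = -225 + sqrt(-49 + 64) = -225 + sqrt(15)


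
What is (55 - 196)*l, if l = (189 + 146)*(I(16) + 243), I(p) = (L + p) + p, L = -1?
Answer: -12942390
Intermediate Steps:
I(p) = -1 + 2*p (I(p) = (-1 + p) + p = -1 + 2*p)
l = 91790 (l = (189 + 146)*((-1 + 2*16) + 243) = 335*((-1 + 32) + 243) = 335*(31 + 243) = 335*274 = 91790)
(55 - 196)*l = (55 - 196)*91790 = -141*91790 = -12942390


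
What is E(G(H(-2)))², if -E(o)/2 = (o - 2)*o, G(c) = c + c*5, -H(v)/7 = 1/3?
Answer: 200704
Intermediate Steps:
H(v) = -7/3
G(c) = 6*c (G(c) = c + 5*c = 6*c)
E(o) = -2*o*(-2 + o) (E(o) = -2*(o - 2)*o = -2*(-2 + o)*o = -2*o*(-2 + o))
E(G(H(-2)))² = (2*(6*(-7/3))*(2 - 6*(-7)/3))² = (2*(-14)*(2 - 1*(-14)))² = (2*(-14)*(2 + 14))² = (2*(-14)*16)² = (-448)² = 200704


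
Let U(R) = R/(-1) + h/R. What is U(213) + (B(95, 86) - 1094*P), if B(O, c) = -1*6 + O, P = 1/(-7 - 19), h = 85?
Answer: -225740/2769 ≈ -81.524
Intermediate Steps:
P = -1/26 (P = 1/(-26) = -1/26 ≈ -0.038462)
U(R) = -R + 85/R (U(R) = R/(-1) + 85/R = R*(-1) + 85/R = -R + 85/R)
B(O, c) = -6 + O
U(213) + (B(95, 86) - 1094*P) = (-1*213 + 85/213) + ((-6 + 95) - 1094*(-1/26)) = (-213 + 85*(1/213)) + (89 + 547/13) = (-213 + 85/213) + 1704/13 = -45284/213 + 1704/13 = -225740/2769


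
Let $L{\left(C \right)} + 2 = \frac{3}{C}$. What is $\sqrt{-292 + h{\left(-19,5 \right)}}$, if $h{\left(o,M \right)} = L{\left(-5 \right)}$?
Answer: $\frac{i \sqrt{7365}}{5} \approx 17.164 i$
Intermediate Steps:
$L{\left(C \right)} = -2 + \frac{3}{C}$
$h{\left(o,M \right)} = - \frac{13}{5}$ ($h{\left(o,M \right)} = -2 + \frac{3}{-5} = -2 + 3 \left(- \frac{1}{5}\right) = -2 - \frac{3}{5} = - \frac{13}{5}$)
$\sqrt{-292 + h{\left(-19,5 \right)}} = \sqrt{-292 - \frac{13}{5}} = \sqrt{- \frac{1473}{5}} = \frac{i \sqrt{7365}}{5}$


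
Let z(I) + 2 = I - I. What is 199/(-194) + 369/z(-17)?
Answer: -17996/97 ≈ -185.53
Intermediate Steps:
z(I) = -2 (z(I) = -2 + (I - I) = -2 + 0 = -2)
199/(-194) + 369/z(-17) = 199/(-194) + 369/(-2) = 199*(-1/194) + 369*(-½) = -199/194 - 369/2 = -17996/97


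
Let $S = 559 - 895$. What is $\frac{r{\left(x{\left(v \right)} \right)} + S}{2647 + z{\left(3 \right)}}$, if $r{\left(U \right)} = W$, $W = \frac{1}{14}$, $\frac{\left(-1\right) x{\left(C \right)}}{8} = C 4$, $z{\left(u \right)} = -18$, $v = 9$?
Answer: $- \frac{4703}{36806} \approx -0.12778$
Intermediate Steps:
$x{\left(C \right)} = - 32 C$ ($x{\left(C \right)} = - 8 C 4 = - 8 \cdot 4 C = - 32 C$)
$S = -336$
$W = \frac{1}{14} \approx 0.071429$
$r{\left(U \right)} = \frac{1}{14}$
$\frac{r{\left(x{\left(v \right)} \right)} + S}{2647 + z{\left(3 \right)}} = \frac{\frac{1}{14} - 336}{2647 - 18} = - \frac{4703}{14 \cdot 2629} = \left(- \frac{4703}{14}\right) \frac{1}{2629} = - \frac{4703}{36806}$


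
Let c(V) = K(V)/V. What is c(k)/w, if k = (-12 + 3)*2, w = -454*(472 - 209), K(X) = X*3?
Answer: -3/119402 ≈ -2.5125e-5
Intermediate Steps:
K(X) = 3*X
w = -119402 (w = -454*263 = -119402)
k = -18 (k = -9*2 = -18)
c(V) = 3 (c(V) = (3*V)/V = 3)
c(k)/w = 3/(-119402) = 3*(-1/119402) = -3/119402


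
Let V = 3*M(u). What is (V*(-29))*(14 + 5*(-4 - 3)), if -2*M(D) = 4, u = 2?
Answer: -3654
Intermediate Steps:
M(D) = -2 (M(D) = -1/2*4 = -2)
V = -6 (V = 3*(-2) = -6)
(V*(-29))*(14 + 5*(-4 - 3)) = (-6*(-29))*(14 + 5*(-4 - 3)) = 174*(14 + 5*(-7)) = 174*(14 - 35) = 174*(-21) = -3654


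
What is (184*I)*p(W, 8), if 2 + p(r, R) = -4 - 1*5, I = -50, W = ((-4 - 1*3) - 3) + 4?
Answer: 101200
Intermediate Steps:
W = -6 (W = ((-4 - 3) - 3) + 4 = (-7 - 3) + 4 = -10 + 4 = -6)
p(r, R) = -11 (p(r, R) = -2 + (-4 - 1*5) = -2 + (-4 - 5) = -2 - 9 = -11)
(184*I)*p(W, 8) = (184*(-50))*(-11) = -9200*(-11) = 101200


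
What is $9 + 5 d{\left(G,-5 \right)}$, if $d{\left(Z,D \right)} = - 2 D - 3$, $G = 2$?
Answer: $44$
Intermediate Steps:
$d{\left(Z,D \right)} = -3 - 2 D$
$9 + 5 d{\left(G,-5 \right)} = 9 + 5 \left(-3 - -10\right) = 9 + 5 \left(-3 + 10\right) = 9 + 5 \cdot 7 = 9 + 35 = 44$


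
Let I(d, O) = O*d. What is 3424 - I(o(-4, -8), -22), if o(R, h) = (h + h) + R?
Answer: 2984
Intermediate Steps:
o(R, h) = R + 2*h (o(R, h) = 2*h + R = R + 2*h)
3424 - I(o(-4, -8), -22) = 3424 - (-22)*(-4 + 2*(-8)) = 3424 - (-22)*(-4 - 16) = 3424 - (-22)*(-20) = 3424 - 1*440 = 3424 - 440 = 2984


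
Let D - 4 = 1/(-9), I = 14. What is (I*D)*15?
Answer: 2450/3 ≈ 816.67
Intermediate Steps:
D = 35/9 (D = 4 + 1/(-9) = 4 - 1/9 = 35/9 ≈ 3.8889)
(I*D)*15 = (14*(35/9))*15 = (490/9)*15 = 2450/3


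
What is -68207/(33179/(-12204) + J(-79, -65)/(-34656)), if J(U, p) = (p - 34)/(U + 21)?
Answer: 139430032782912/5557715899 ≈ 25088.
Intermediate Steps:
J(U, p) = (-34 + p)/(21 + U)
-68207/(33179/(-12204) + J(-79, -65)/(-34656)) = -68207/(33179/(-12204) + ((-34 - 65)/(21 - 79))/(-34656)) = -68207/(33179*(-1/12204) + (-99/(-58))*(-1/34656)) = -68207/(-33179/12204 - 1/58*(-99)*(-1/34656)) = -68207/(-33179/12204 + (99/58)*(-1/34656)) = -68207/(-33179/12204 - 33/670016) = -68207/(-5557715899/2044218816) = -68207*(-2044218816/5557715899) = 139430032782912/5557715899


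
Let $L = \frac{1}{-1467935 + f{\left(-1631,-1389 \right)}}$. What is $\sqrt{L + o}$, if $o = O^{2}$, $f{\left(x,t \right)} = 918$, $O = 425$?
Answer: $\frac{2 \sqrt{97182521222370902}}{1467017} \approx 425.0$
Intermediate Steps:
$o = 180625$ ($o = 425^{2} = 180625$)
$L = - \frac{1}{1467017}$ ($L = \frac{1}{-1467935 + 918} = \frac{1}{-1467017} = - \frac{1}{1467017} \approx -6.8166 \cdot 10^{-7}$)
$\sqrt{L + o} = \sqrt{- \frac{1}{1467017} + 180625} = \sqrt{\frac{264979945624}{1467017}} = \frac{2 \sqrt{97182521222370902}}{1467017}$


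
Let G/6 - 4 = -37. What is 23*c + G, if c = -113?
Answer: -2797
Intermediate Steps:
G = -198 (G = 24 + 6*(-37) = 24 - 222 = -198)
23*c + G = 23*(-113) - 198 = -2599 - 198 = -2797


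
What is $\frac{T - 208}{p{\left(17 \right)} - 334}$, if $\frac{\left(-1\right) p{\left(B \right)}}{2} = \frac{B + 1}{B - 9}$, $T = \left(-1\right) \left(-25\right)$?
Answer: $\frac{366}{677} \approx 0.54062$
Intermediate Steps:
$T = 25$
$p{\left(B \right)} = - \frac{2 \left(1 + B\right)}{-9 + B}$ ($p{\left(B \right)} = - 2 \frac{B + 1}{B - 9} = - 2 \frac{1 + B}{-9 + B} = - \frac{2 \left(1 + B\right)}{-9 + B}$)
$\frac{T - 208}{p{\left(17 \right)} - 334} = \frac{25 - 208}{\frac{2 \left(-1 - 17\right)}{-9 + 17} - 334} = - \frac{183}{\frac{2 \left(-1 - 17\right)}{8} - 334} = - \frac{183}{2 \cdot \frac{1}{8} \left(-18\right) - 334} = - \frac{183}{- \frac{9}{2} - 334} = - \frac{183}{- \frac{677}{2}} = \left(-183\right) \left(- \frac{2}{677}\right) = \frac{366}{677}$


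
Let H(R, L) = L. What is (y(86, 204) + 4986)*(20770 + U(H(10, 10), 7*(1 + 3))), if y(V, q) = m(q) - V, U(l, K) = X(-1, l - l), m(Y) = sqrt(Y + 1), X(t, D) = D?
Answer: 101773000 + 20770*sqrt(205) ≈ 1.0207e+8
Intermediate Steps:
m(Y) = sqrt(1 + Y)
U(l, K) = 0 (U(l, K) = l - l = 0)
y(V, q) = sqrt(1 + q) - V
(y(86, 204) + 4986)*(20770 + U(H(10, 10), 7*(1 + 3))) = ((sqrt(1 + 204) - 1*86) + 4986)*(20770 + 0) = ((sqrt(205) - 86) + 4986)*20770 = ((-86 + sqrt(205)) + 4986)*20770 = (4900 + sqrt(205))*20770 = 101773000 + 20770*sqrt(205)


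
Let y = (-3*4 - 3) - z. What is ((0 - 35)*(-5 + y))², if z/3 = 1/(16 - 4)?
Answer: 8037225/16 ≈ 5.0233e+5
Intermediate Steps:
z = ¼ (z = 3/(16 - 4) = 3/12 = 3*(1/12) = ¼ ≈ 0.25000)
y = -61/4 (y = (-3*4 - 3) - 1*¼ = (-12 - 3) - ¼ = -15 - ¼ = -61/4 ≈ -15.250)
((0 - 35)*(-5 + y))² = ((0 - 35)*(-5 - 61/4))² = (-35*(-81/4))² = (2835/4)² = 8037225/16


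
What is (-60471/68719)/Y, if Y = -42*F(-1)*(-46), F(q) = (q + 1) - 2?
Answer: 20157/88510072 ≈ 0.00022774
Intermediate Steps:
F(q) = -1 + q (F(q) = (1 + q) - 2 = -1 + q)
Y = -3864 (Y = -42*(-1 - 1)*(-46) = -42*(-2)*(-46) = 84*(-46) = -3864)
(-60471/68719)/Y = -60471/68719/(-3864) = -60471*1/68719*(-1/3864) = -60471/68719*(-1/3864) = 20157/88510072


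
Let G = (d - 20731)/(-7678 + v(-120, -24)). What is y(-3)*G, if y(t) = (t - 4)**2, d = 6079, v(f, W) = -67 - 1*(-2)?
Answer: 239316/2581 ≈ 92.722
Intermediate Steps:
v(f, W) = -65 (v(f, W) = -67 + 2 = -65)
y(t) = (-4 + t)**2
G = 4884/2581 (G = (6079 - 20731)/(-7678 - 65) = -14652/(-7743) = -14652*(-1/7743) = 4884/2581 ≈ 1.8923)
y(-3)*G = (-4 - 3)**2*(4884/2581) = (-7)**2*(4884/2581) = 49*(4884/2581) = 239316/2581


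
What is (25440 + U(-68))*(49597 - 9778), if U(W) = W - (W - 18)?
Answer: 1013712102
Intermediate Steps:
U(W) = 18 (U(W) = W - (-18 + W) = W + (18 - W) = 18)
(25440 + U(-68))*(49597 - 9778) = (25440 + 18)*(49597 - 9778) = 25458*39819 = 1013712102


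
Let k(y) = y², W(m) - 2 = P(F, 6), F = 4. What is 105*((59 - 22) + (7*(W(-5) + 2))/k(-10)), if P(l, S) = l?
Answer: 19719/5 ≈ 3943.8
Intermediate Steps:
W(m) = 6 (W(m) = 2 + 4 = 6)
105*((59 - 22) + (7*(W(-5) + 2))/k(-10)) = 105*((59 - 22) + (7*(6 + 2))/((-10)²)) = 105*(37 + (7*8)/100) = 105*(37 + 56*(1/100)) = 105*(37 + 14/25) = 105*(939/25) = 19719/5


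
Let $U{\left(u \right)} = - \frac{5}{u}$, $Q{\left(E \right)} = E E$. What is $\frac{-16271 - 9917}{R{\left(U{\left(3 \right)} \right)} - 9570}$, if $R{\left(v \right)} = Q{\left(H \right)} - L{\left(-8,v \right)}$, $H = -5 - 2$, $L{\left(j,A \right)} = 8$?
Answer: $\frac{26188}{9529} \approx 2.7482$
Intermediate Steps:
$H = -7$ ($H = -5 - 2 = -7$)
$Q{\left(E \right)} = E^{2}$
$R{\left(v \right)} = 41$ ($R{\left(v \right)} = \left(-7\right)^{2} - 8 = 49 - 8 = 41$)
$\frac{-16271 - 9917}{R{\left(U{\left(3 \right)} \right)} - 9570} = \frac{-16271 - 9917}{41 - 9570} = - \frac{26188}{-9529} = \left(-26188\right) \left(- \frac{1}{9529}\right) = \frac{26188}{9529}$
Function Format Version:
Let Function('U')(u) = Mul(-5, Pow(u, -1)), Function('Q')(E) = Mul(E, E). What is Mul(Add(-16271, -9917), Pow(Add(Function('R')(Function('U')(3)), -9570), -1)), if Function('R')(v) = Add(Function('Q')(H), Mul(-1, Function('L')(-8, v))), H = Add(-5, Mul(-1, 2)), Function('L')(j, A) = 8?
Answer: Rational(26188, 9529) ≈ 2.7482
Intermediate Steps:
H = -7 (H = Add(-5, -2) = -7)
Function('Q')(E) = Pow(E, 2)
Function('R')(v) = 41 (Function('R')(v) = Add(Pow(-7, 2), Mul(-1, 8)) = Add(49, -8) = 41)
Mul(Add(-16271, -9917), Pow(Add(Function('R')(Function('U')(3)), -9570), -1)) = Mul(Add(-16271, -9917), Pow(Add(41, -9570), -1)) = Mul(-26188, Pow(-9529, -1)) = Mul(-26188, Rational(-1, 9529)) = Rational(26188, 9529)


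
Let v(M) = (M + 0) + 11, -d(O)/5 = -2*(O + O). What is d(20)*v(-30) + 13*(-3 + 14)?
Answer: -7457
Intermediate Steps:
d(O) = 20*O (d(O) = -(-10)*(O + O) = -(-10)*2*O = -(-20)*O = 20*O)
v(M) = 11 + M (v(M) = M + 11 = 11 + M)
d(20)*v(-30) + 13*(-3 + 14) = (20*20)*(11 - 30) + 13*(-3 + 14) = 400*(-19) + 13*11 = -7600 + 143 = -7457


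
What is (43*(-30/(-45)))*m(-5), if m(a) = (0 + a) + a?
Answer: -860/3 ≈ -286.67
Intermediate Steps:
m(a) = 2*a (m(a) = a + a = 2*a)
(43*(-30/(-45)))*m(-5) = (43*(-30/(-45)))*(2*(-5)) = (43*(-30*(-1/45)))*(-10) = (43*(⅔))*(-10) = (86/3)*(-10) = -860/3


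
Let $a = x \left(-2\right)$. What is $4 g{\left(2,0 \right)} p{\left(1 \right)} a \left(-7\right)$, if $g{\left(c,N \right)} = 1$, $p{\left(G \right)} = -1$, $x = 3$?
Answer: $-168$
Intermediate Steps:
$a = -6$ ($a = 3 \left(-2\right) = -6$)
$4 g{\left(2,0 \right)} p{\left(1 \right)} a \left(-7\right) = 4 \cdot 1 \left(-1\right) \left(-6\right) \left(-7\right) = 4 \left(-1\right) \left(-6\right) \left(-7\right) = \left(-4\right) \left(-6\right) \left(-7\right) = 24 \left(-7\right) = -168$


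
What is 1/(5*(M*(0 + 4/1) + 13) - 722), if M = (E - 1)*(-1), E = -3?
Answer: -1/577 ≈ -0.0017331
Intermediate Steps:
M = 4 (M = (-3 - 1)*(-1) = -4*(-1) = 4)
1/(5*(M*(0 + 4/1) + 13) - 722) = 1/(5*(4*(0 + 4/1) + 13) - 722) = 1/(5*(4*(0 + 4*1) + 13) - 722) = 1/(5*(4*(0 + 4) + 13) - 722) = 1/(5*(4*4 + 13) - 722) = 1/(5*(16 + 13) - 722) = 1/(5*29 - 722) = 1/(145 - 722) = 1/(-577) = -1/577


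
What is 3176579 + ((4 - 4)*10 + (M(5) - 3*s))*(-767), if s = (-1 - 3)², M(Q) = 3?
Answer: 3211094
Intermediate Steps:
s = 16 (s = (-4)² = 16)
3176579 + ((4 - 4)*10 + (M(5) - 3*s))*(-767) = 3176579 + ((4 - 4)*10 + (3 - 3*16))*(-767) = 3176579 + (0*10 + (3 - 48))*(-767) = 3176579 + (0 - 45)*(-767) = 3176579 - 45*(-767) = 3176579 + 34515 = 3211094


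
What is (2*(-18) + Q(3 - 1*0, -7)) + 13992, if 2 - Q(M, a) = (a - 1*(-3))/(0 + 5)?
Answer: 69794/5 ≈ 13959.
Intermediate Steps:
Q(M, a) = 7/5 - a/5 (Q(M, a) = 2 - (a - 1*(-3))/(0 + 5) = 2 - (a + 3)/5 = 2 - (3 + a)/5 = 2 - (3/5 + a/5) = 2 + (-3/5 - a/5) = 7/5 - a/5)
(2*(-18) + Q(3 - 1*0, -7)) + 13992 = (2*(-18) + (7/5 - 1/5*(-7))) + 13992 = (-36 + (7/5 + 7/5)) + 13992 = (-36 + 14/5) + 13992 = -166/5 + 13992 = 69794/5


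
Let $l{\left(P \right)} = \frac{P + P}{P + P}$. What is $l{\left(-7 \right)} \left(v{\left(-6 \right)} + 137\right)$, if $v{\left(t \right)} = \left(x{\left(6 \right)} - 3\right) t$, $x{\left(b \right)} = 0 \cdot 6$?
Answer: $155$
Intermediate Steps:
$l{\left(P \right)} = 1$ ($l{\left(P \right)} = \frac{2 P}{2 P} = 2 P \frac{1}{2 P} = 1$)
$x{\left(b \right)} = 0$
$v{\left(t \right)} = - 3 t$ ($v{\left(t \right)} = \left(0 - 3\right) t = - 3 t$)
$l{\left(-7 \right)} \left(v{\left(-6 \right)} + 137\right) = 1 \left(\left(-3\right) \left(-6\right) + 137\right) = 1 \left(18 + 137\right) = 1 \cdot 155 = 155$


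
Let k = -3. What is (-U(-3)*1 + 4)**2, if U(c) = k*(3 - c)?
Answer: 484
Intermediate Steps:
U(c) = -9 + 3*c (U(c) = -3*(3 - c) = -9 + 3*c)
(-U(-3)*1 + 4)**2 = (-(-9 + 3*(-3))*1 + 4)**2 = (-(-9 - 9)*1 + 4)**2 = (-1*(-18)*1 + 4)**2 = (18*1 + 4)**2 = (18 + 4)**2 = 22**2 = 484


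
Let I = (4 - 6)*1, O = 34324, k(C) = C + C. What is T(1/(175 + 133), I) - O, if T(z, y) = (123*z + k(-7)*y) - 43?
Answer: -10576289/308 ≈ -34339.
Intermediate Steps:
k(C) = 2*C
I = -2 (I = -2*1 = -2)
T(z, y) = -43 - 14*y + 123*z (T(z, y) = (123*z + (2*(-7))*y) - 43 = (123*z - 14*y) - 43 = (-14*y + 123*z) - 43 = -43 - 14*y + 123*z)
T(1/(175 + 133), I) - O = (-43 - 14*(-2) + 123/(175 + 133)) - 1*34324 = (-43 + 28 + 123/308) - 34324 = -4497/308 - 34324 = -10576289/308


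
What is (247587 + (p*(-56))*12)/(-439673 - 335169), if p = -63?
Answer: -289923/774842 ≈ -0.37417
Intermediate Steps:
(247587 + (p*(-56))*12)/(-439673 - 335169) = (247587 - 63*(-56)*12)/(-439673 - 335169) = (247587 + 3528*12)/(-774842) = (247587 + 42336)*(-1/774842) = 289923*(-1/774842) = -289923/774842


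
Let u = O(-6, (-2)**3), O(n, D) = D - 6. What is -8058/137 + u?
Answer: -9976/137 ≈ -72.818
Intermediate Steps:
O(n, D) = -6 + D
u = -14 (u = -6 + (-2)**3 = -6 - 8 = -14)
-8058/137 + u = -8058/137 - 14 = -9976/137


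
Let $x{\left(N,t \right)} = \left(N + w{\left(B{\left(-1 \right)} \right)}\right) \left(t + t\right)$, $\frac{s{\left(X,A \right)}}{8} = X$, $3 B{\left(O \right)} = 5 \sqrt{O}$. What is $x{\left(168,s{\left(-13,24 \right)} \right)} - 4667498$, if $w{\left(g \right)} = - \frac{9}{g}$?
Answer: $-4702442 - \frac{5616 i}{5} \approx -4.7024 \cdot 10^{6} - 1123.2 i$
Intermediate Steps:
$B{\left(O \right)} = \frac{5 \sqrt{O}}{3}$
$s{\left(X,A \right)} = 8 X$
$x{\left(N,t \right)} = 2 t \left(N + \frac{27 i}{5}\right)$ ($x{\left(N,t \right)} = \left(N - \frac{9}{\frac{5}{3} \sqrt{-1}}\right) \left(t + t\right) = \left(N - \frac{9}{\frac{5}{3} i}\right) 2 t = \left(N - 9 \left(- \frac{3 i}{5}\right)\right) 2 t = \left(N + \frac{27 i}{5}\right) 2 t = 2 t \left(N + \frac{27 i}{5}\right)$)
$x{\left(168,s{\left(-13,24 \right)} \right)} - 4667498 = \frac{2 \cdot 8 \left(-13\right) \left(5 \cdot 168 + 27 i\right)}{5} - 4667498 = \frac{2}{5} \left(-104\right) \left(840 + 27 i\right) - 4667498 = \left(-34944 - \frac{5616 i}{5}\right) - 4667498 = -4702442 - \frac{5616 i}{5}$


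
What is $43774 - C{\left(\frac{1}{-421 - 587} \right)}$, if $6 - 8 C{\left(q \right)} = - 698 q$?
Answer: $\frac{176494093}{4032} \approx 43773.0$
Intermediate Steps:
$C{\left(q \right)} = \frac{3}{4} + \frac{349 q}{4}$ ($C{\left(q \right)} = \frac{3}{4} - \frac{\left(-698\right) q}{8} = \frac{3}{4} + \frac{349 q}{4}$)
$43774 - C{\left(\frac{1}{-421 - 587} \right)} = 43774 - \left(\frac{3}{4} + \frac{349}{4 \left(-421 - 587\right)}\right) = 43774 - \left(\frac{3}{4} + \frac{349}{4 \left(-1008\right)}\right) = 43774 - \left(\frac{3}{4} + \frac{349}{4} \left(- \frac{1}{1008}\right)\right) = 43774 - \left(\frac{3}{4} - \frac{349}{4032}\right) = 43774 - \frac{2675}{4032} = \frac{176494093}{4032}$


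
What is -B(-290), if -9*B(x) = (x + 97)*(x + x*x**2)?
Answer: 4707132970/9 ≈ 5.2301e+8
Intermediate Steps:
B(x) = -(97 + x)*(x + x**3)/9 (B(x) = -(x + 97)*(x + x*x**2)/9 = -(97 + x)*(x + x**3)/9)
-B(-290) = -(-1)*(-290)*(97 - 290 + (-290)**3 + 97*(-290)**2)/9 = -(-1)*(-290)*(97 - 290 - 24389000 + 97*84100)/9 = -(-1)*(-290)*(97 - 290 - 24389000 + 8157700)/9 = -(-1)*(-290)*(-16231493)/9 = -1*(-4707132970/9) = 4707132970/9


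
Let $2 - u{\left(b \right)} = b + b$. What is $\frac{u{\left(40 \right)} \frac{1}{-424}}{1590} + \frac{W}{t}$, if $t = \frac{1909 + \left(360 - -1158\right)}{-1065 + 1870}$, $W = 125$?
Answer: $\frac{491576937}{16741640} \approx 29.363$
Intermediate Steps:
$u{\left(b \right)} = 2 - 2 b$ ($u{\left(b \right)} = 2 - \left(b + b\right) = 2 - 2 b$)
$t = \frac{149}{35}$ ($t = \frac{1909 + \left(360 + 1158\right)}{805} = \left(1909 + 1518\right) \frac{1}{805} = 3427 \cdot \frac{1}{805} = \frac{149}{35} \approx 4.2571$)
$\frac{u{\left(40 \right)} \frac{1}{-424}}{1590} + \frac{W}{t} = \frac{\left(2 - 80\right) \frac{1}{-424}}{1590} + \frac{125}{\frac{149}{35}} = \left(2 - 80\right) \left(- \frac{1}{424}\right) \frac{1}{1590} + 125 \cdot \frac{35}{149} = \left(-78\right) \left(- \frac{1}{424}\right) \frac{1}{1590} + \frac{4375}{149} = \frac{39}{212} \cdot \frac{1}{1590} + \frac{4375}{149} = \frac{13}{112360} + \frac{4375}{149} = \frac{491576937}{16741640}$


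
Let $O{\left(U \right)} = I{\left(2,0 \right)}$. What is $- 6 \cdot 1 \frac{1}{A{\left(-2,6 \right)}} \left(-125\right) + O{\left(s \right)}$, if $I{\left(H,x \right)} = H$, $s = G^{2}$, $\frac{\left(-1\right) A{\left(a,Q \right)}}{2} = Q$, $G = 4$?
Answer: $- \frac{121}{2} \approx -60.5$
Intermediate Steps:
$A{\left(a,Q \right)} = - 2 Q$
$s = 16$ ($s = 4^{2} = 16$)
$O{\left(U \right)} = 2$
$- 6 \cdot 1 \frac{1}{A{\left(-2,6 \right)}} \left(-125\right) + O{\left(s \right)} = - 6 \cdot 1 \frac{1}{\left(-2\right) 6} \left(-125\right) + 2 = - 6 \cdot 1 \frac{1}{-12} \left(-125\right) + 2 = - 6 \cdot 1 \left(- \frac{1}{12}\right) \left(-125\right) + 2 = \left(-6\right) \left(- \frac{1}{12}\right) \left(-125\right) + 2 = \frac{1}{2} \left(-125\right) + 2 = - \frac{125}{2} + 2 = - \frac{121}{2}$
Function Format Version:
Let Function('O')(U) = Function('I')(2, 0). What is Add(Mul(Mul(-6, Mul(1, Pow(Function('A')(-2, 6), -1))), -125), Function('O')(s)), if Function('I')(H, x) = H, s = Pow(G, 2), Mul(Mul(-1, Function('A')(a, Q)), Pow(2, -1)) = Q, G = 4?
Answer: Rational(-121, 2) ≈ -60.500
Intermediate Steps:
Function('A')(a, Q) = Mul(-2, Q)
s = 16 (s = Pow(4, 2) = 16)
Function('O')(U) = 2
Add(Mul(Mul(-6, Mul(1, Pow(Function('A')(-2, 6), -1))), -125), Function('O')(s)) = Add(Mul(Mul(-6, Mul(1, Pow(Mul(-2, 6), -1))), -125), 2) = Add(Mul(Mul(-6, Mul(1, Pow(-12, -1))), -125), 2) = Add(Mul(Mul(-6, Mul(1, Rational(-1, 12))), -125), 2) = Add(Mul(Mul(-6, Rational(-1, 12)), -125), 2) = Add(Mul(Rational(1, 2), -125), 2) = Add(Rational(-125, 2), 2) = Rational(-121, 2)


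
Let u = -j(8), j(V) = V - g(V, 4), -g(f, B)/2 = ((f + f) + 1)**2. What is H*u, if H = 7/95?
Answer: -4102/95 ≈ -43.179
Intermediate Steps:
g(f, B) = -2*(1 + 2*f)**2 (g(f, B) = -2*((f + f) + 1)**2 = -2*(2*f + 1)**2 = -2*(1 + 2*f)**2)
H = 7/95 (H = 7*(1/95) = 7/95 ≈ 0.073684)
j(V) = V + 2*(1 + 2*V)**2 (j(V) = V - (-2)*(1 + 2*V)**2 = V + 2*(1 + 2*V)**2)
u = -586 (u = -(8 + 2*(1 + 2*8)**2) = -(8 + 2*(1 + 16)**2) = -(8 + 2*17**2) = -(8 + 2*289) = -(8 + 578) = -1*586 = -586)
H*u = (7/95)*(-586) = -4102/95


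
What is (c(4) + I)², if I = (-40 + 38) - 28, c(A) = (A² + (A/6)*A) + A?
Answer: 484/9 ≈ 53.778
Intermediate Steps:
c(A) = A + 7*A²/6 (c(A) = (A² + (A*(⅙))*A) + A = (A² + (A/6)*A) + A = (A² + A²/6) + A = 7*A²/6 + A = A + 7*A²/6)
I = -30 (I = -2 - 28 = -30)
(c(4) + I)² = ((⅙)*4*(6 + 7*4) - 30)² = ((⅙)*4*(6 + 28) - 30)² = ((⅙)*4*34 - 30)² = (68/3 - 30)² = (-22/3)² = 484/9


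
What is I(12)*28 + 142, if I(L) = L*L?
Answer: 4174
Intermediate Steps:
I(L) = L²
I(12)*28 + 142 = 12²*28 + 142 = 144*28 + 142 = 4032 + 142 = 4174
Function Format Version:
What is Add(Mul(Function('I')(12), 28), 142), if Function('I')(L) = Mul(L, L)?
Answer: 4174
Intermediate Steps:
Function('I')(L) = Pow(L, 2)
Add(Mul(Function('I')(12), 28), 142) = Add(Mul(Pow(12, 2), 28), 142) = Add(Mul(144, 28), 142) = Add(4032, 142) = 4174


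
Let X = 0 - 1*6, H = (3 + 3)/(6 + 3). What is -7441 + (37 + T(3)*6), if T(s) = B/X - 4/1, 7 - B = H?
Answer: -22303/3 ≈ -7434.3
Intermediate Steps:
H = ⅔ (H = 6/9 = 6*(⅑) = ⅔ ≈ 0.66667)
B = 19/3 (B = 7 - 1*⅔ = 7 - ⅔ = 19/3 ≈ 6.3333)
X = -6 (X = 0 - 6 = -6)
T(s) = -91/18 (T(s) = (19/3)/(-6) - 4/1 = (19/3)*(-⅙) - 4*1 = -19/18 - 4 = -91/18)
-7441 + (37 + T(3)*6) = -7441 + (37 - 91/18*6) = -7441 + (37 - 91/3) = -7441 + 20/3 = -22303/3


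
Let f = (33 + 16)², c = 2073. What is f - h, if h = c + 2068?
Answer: -1740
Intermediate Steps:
f = 2401 (f = 49² = 2401)
h = 4141 (h = 2073 + 2068 = 4141)
f - h = 2401 - 1*4141 = 2401 - 4141 = -1740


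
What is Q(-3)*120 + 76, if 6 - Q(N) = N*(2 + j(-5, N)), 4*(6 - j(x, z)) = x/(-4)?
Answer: 7127/2 ≈ 3563.5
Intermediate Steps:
j(x, z) = 6 + x/16 (j(x, z) = 6 - x/(4*(-4)) = 6 - x*(-1)/(4*4) = 6 - (-1)*x/16 = 6 + x/16)
Q(N) = 6 - 123*N/16 (Q(N) = 6 - N*(2 + (6 + (1/16)*(-5))) = 6 - N*(2 + (6 - 5/16)) = 6 - N*(2 + 91/16) = 6 - N*123/16 = 6 - 123*N/16)
Q(-3)*120 + 76 = (6 - 123/16*(-3))*120 + 76 = (6 + 369/16)*120 + 76 = (465/16)*120 + 76 = 6975/2 + 76 = 7127/2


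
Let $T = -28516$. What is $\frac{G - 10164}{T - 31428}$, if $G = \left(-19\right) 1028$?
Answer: $\frac{3712}{7493} \approx 0.4954$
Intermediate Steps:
$G = -19532$
$\frac{G - 10164}{T - 31428} = \frac{-19532 - 10164}{-28516 - 31428} = - \frac{29696}{-59944} = \left(-29696\right) \left(- \frac{1}{59944}\right) = \frac{3712}{7493}$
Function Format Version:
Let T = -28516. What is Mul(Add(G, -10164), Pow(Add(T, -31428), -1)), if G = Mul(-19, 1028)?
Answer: Rational(3712, 7493) ≈ 0.49540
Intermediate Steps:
G = -19532
Mul(Add(G, -10164), Pow(Add(T, -31428), -1)) = Mul(Add(-19532, -10164), Pow(Add(-28516, -31428), -1)) = Mul(-29696, Pow(-59944, -1)) = Mul(-29696, Rational(-1, 59944)) = Rational(3712, 7493)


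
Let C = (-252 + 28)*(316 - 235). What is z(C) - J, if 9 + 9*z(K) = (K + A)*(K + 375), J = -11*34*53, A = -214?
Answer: 108793897/3 ≈ 3.6265e+7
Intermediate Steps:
C = -18144 (C = -224*81 = -18144)
J = -19822 (J = -374*53 = -19822)
z(K) = -1 + (-214 + K)*(375 + K)/9 (z(K) = -1 + ((K - 214)*(K + 375))/9 = -1 + ((-214 + K)*(375 + K))/9 = -1 + (-214 + K)*(375 + K)/9)
z(C) - J = (-26753/3 + (⅑)*(-18144)² + (161/9)*(-18144)) - 1*(-19822) = (-26753/3 + (⅑)*329204736 - 324576) + 19822 = (-26753/3 + 36578304 - 324576) + 19822 = 108734431/3 + 19822 = 108793897/3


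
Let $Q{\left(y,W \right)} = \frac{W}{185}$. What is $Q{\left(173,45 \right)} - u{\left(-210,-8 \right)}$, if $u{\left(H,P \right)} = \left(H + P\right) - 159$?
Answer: $\frac{13958}{37} \approx 377.24$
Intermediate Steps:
$u{\left(H,P \right)} = -159 + H + P$
$Q{\left(y,W \right)} = \frac{W}{185}$ ($Q{\left(y,W \right)} = W \frac{1}{185} = \frac{W}{185}$)
$Q{\left(173,45 \right)} - u{\left(-210,-8 \right)} = \frac{1}{185} \cdot 45 - \left(-159 - 210 - 8\right) = \frac{9}{37} - -377 = \frac{9}{37} + 377 = \frac{13958}{37}$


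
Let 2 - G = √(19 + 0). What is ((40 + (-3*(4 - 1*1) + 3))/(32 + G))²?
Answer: 1156/(34 - √19)² ≈ 1.3157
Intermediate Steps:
G = 2 - √19 (G = 2 - √(19 + 0) = 2 - √19 ≈ -2.3589)
((40 + (-3*(4 - 1*1) + 3))/(32 + G))² = ((40 + (-3*(4 - 1*1) + 3))/(32 + (2 - √19)))² = ((40 + (-3*(4 - 1) + 3))/(34 - √19))² = ((40 + (-3*3 + 3))/(34 - √19))² = ((40 + (-9 + 3))/(34 - √19))² = ((40 - 6)/(34 - √19))² = (34/(34 - √19))² = 1156/(34 - √19)²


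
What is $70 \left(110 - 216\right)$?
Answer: $-7420$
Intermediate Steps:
$70 \left(110 - 216\right) = 70 \left(-106\right) = -7420$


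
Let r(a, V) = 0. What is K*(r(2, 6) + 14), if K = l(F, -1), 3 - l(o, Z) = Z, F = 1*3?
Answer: 56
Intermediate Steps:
F = 3
l(o, Z) = 3 - Z
K = 4 (K = 3 - 1*(-1) = 3 + 1 = 4)
K*(r(2, 6) + 14) = 4*(0 + 14) = 4*14 = 56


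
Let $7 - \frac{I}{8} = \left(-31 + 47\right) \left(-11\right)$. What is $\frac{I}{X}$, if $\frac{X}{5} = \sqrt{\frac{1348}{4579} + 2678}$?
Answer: $\frac{244 \sqrt{56156443890}}{10219925} \approx 5.6577$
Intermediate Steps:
$I = 1464$ ($I = 56 - 8 \left(-31 + 47\right) \left(-11\right) = 56 - 8 \cdot 16 \left(-11\right) = 56 - -1408 = 56 + 1408 = 1464$)
$X = \frac{5 \sqrt{56156443890}}{4579}$ ($X = 5 \sqrt{\frac{1348}{4579} + 2678} = 5 \sqrt{\frac{12263910}{4579}} = 5 \frac{\sqrt{56156443890}}{4579} = \frac{5 \sqrt{56156443890}}{4579} \approx 258.76$)
$\frac{I}{X} = \frac{1464}{\frac{5}{4579} \sqrt{56156443890}} = 1464 \frac{\sqrt{56156443890}}{61319550} = \frac{244 \sqrt{56156443890}}{10219925}$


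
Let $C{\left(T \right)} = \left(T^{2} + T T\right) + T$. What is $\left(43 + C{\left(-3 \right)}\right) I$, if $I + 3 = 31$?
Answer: $1624$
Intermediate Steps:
$I = 28$ ($I = -3 + 31 = 28$)
$C{\left(T \right)} = T + 2 T^{2}$ ($C{\left(T \right)} = \left(T^{2} + T^{2}\right) + T = 2 T^{2} + T = T + 2 T^{2}$)
$\left(43 + C{\left(-3 \right)}\right) I = \left(43 - 3 \left(1 + 2 \left(-3\right)\right)\right) 28 = \left(43 - 3 \left(1 - 6\right)\right) 28 = \left(43 - -15\right) 28 = \left(43 + 15\right) 28 = 58 \cdot 28 = 1624$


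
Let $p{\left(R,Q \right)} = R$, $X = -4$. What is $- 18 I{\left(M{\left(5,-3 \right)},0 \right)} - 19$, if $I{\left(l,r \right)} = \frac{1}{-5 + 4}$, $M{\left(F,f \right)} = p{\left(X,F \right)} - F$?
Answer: $-1$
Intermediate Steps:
$M{\left(F,f \right)} = -4 - F$
$I{\left(l,r \right)} = -1$ ($I{\left(l,r \right)} = \frac{1}{-1} = -1$)
$- 18 I{\left(M{\left(5,-3 \right)},0 \right)} - 19 = \left(-18\right) \left(-1\right) - 19 = 18 - 19 = -1$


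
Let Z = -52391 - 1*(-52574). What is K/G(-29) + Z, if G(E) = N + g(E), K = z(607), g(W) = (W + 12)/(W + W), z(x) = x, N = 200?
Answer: 2161117/11617 ≈ 186.03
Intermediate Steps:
g(W) = (12 + W)/(2*W) (g(W) = (12 + W)/((2*W)) = (12 + W)*(1/(2*W)) = (12 + W)/(2*W))
K = 607
G(E) = 200 + (12 + E)/(2*E)
Z = 183 (Z = -52391 + 52574 = 183)
K/G(-29) + Z = 607/(401/2 + 6/(-29)) + 183 = 607/(401/2 + 6*(-1/29)) + 183 = 607/(401/2 - 6/29) + 183 = 607/(11617/58) + 183 = 607*(58/11617) + 183 = 35206/11617 + 183 = 2161117/11617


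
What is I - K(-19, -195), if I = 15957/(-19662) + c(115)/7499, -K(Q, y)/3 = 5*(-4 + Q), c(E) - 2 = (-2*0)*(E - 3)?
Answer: -16996087943/49148446 ≈ -345.81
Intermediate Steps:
c(E) = 2 (c(E) = 2 + (-2*0)*(E - 3) = 2 + 0*(-3 + E) = 2 + 0 = 2)
K(Q, y) = 60 - 15*Q (K(Q, y) = -15*(-4 + Q) = -3*(-20 + 5*Q) = 60 - 15*Q)
I = -39874073/49148446 (I = 15957/(-19662) + 2/7499 = 15957*(-1/19662) + 2*(1/7499) = -5319/6554 + 2/7499 = -39874073/49148446 ≈ -0.81130)
I - K(-19, -195) = -39874073/49148446 - (60 - 15*(-19)) = -39874073/49148446 - (60 + 285) = -39874073/49148446 - 1*345 = -39874073/49148446 - 345 = -16996087943/49148446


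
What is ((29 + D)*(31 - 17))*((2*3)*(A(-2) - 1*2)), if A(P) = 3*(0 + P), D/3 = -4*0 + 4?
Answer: -27552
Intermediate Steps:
D = 12 (D = 3*(-4*0 + 4) = 3*(0 + 4) = 3*4 = 12)
A(P) = 3*P
((29 + D)*(31 - 17))*((2*3)*(A(-2) - 1*2)) = ((29 + 12)*(31 - 17))*((2*3)*(3*(-2) - 1*2)) = (41*14)*(6*(-6 - 2)) = 574*(6*(-8)) = 574*(-48) = -27552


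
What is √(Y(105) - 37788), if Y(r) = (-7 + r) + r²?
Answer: I*√26665 ≈ 163.29*I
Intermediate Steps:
Y(r) = -7 + r + r²
√(Y(105) - 37788) = √((-7 + 105 + 105²) - 37788) = √((-7 + 105 + 11025) - 37788) = √(11123 - 37788) = √(-26665) = I*√26665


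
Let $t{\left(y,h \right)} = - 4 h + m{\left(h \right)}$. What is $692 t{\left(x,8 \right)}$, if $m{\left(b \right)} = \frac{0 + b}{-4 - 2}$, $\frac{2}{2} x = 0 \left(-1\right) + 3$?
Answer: $- \frac{69200}{3} \approx -23067.0$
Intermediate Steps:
$x = 3$ ($x = 0 \left(-1\right) + 3 = 0 + 3 = 3$)
$m{\left(b \right)} = - \frac{b}{6}$ ($m{\left(b \right)} = \frac{b}{-6} = b \left(- \frac{1}{6}\right) = - \frac{b}{6}$)
$t{\left(y,h \right)} = - \frac{25 h}{6}$ ($t{\left(y,h \right)} = - 4 h - \frac{h}{6} = - \frac{25 h}{6}$)
$692 t{\left(x,8 \right)} = 692 \left(\left(- \frac{25}{6}\right) 8\right) = 692 \left(- \frac{100}{3}\right) = - \frac{69200}{3}$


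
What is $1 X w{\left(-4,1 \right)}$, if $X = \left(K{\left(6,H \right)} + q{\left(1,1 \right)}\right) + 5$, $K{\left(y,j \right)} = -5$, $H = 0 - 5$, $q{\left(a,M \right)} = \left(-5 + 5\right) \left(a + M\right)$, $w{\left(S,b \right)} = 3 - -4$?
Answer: $0$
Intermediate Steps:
$w{\left(S,b \right)} = 7$ ($w{\left(S,b \right)} = 3 + 4 = 7$)
$q{\left(a,M \right)} = 0$ ($q{\left(a,M \right)} = 0 \left(M + a\right) = 0$)
$H = -5$
$X = 0$ ($X = \left(-5 + 0\right) + 5 = -5 + 5 = 0$)
$1 X w{\left(-4,1 \right)} = 1 \cdot 0 \cdot 7 = 0 \cdot 7 = 0$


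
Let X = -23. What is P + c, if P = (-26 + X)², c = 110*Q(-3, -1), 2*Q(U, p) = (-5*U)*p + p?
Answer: 1521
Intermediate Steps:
Q(U, p) = p/2 - 5*U*p/2 (Q(U, p) = ((-5*U)*p + p)/2 = (-5*U*p + p)/2 = (p - 5*U*p)/2 = p/2 - 5*U*p/2)
c = -880 (c = 110*((½)*(-1)*(1 - 5*(-3))) = 110*((½)*(-1)*(1 + 15)) = 110*((½)*(-1)*16) = 110*(-8) = -880)
P = 2401 (P = (-26 - 23)² = (-49)² = 2401)
P + c = 2401 - 880 = 1521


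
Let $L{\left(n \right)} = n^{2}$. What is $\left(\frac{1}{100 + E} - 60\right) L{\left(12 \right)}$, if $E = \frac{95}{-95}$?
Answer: $- \frac{95024}{11} \approx -8638.5$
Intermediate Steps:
$E = -1$ ($E = 95 \left(- \frac{1}{95}\right) = -1$)
$\left(\frac{1}{100 + E} - 60\right) L{\left(12 \right)} = \left(\frac{1}{100 - 1} - 60\right) 12^{2} = \left(\frac{1}{99} - 60\right) 144 = \left(- \frac{5939}{99}\right) 144 = - \frac{95024}{11}$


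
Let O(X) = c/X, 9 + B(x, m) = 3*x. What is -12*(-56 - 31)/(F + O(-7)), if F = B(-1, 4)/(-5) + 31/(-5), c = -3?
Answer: -18270/59 ≈ -309.66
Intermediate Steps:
B(x, m) = -9 + 3*x
F = -19/5 (F = (-9 + 3*(-1))/(-5) + 31/(-5) = (-9 - 3)*(-⅕) + 31*(-⅕) = -12*(-⅕) - 31/5 = 12/5 - 31/5 = -19/5 ≈ -3.8000)
O(X) = -3/X
-12*(-56 - 31)/(F + O(-7)) = -12*(-56 - 31)/(-19/5 - 3/(-7)) = -(-1044)/(-19/5 - 3*(-⅐)) = -(-1044)/(-19/5 + 3/7) = -(-1044)/(-118/35) = -(-1044)*(-35)/118 = -12*3045/118 = -18270/59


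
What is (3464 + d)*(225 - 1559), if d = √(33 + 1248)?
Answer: -4620976 - 1334*√1281 ≈ -4.6687e+6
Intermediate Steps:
d = √1281 ≈ 35.791
(3464 + d)*(225 - 1559) = (3464 + √1281)*(225 - 1559) = (3464 + √1281)*(-1334) = -4620976 - 1334*√1281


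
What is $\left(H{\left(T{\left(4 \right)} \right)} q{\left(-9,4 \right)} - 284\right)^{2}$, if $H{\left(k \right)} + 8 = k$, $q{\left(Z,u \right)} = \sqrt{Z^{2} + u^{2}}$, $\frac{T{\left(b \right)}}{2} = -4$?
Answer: $105488 + 9088 \sqrt{97} \approx 1.9499 \cdot 10^{5}$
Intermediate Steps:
$T{\left(b \right)} = -8$ ($T{\left(b \right)} = 2 \left(-4\right) = -8$)
$H{\left(k \right)} = -8 + k$
$\left(H{\left(T{\left(4 \right)} \right)} q{\left(-9,4 \right)} - 284\right)^{2} = \left(\left(-8 - 8\right) \sqrt{\left(-9\right)^{2} + 4^{2}} - 284\right)^{2} = \left(- 16 \sqrt{81 + 16} - 284\right)^{2} = \left(- 16 \sqrt{97} - 284\right)^{2} = \left(-284 - 16 \sqrt{97}\right)^{2}$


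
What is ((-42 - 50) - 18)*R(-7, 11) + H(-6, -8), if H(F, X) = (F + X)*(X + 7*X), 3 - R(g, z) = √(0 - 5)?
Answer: 566 + 110*I*√5 ≈ 566.0 + 245.97*I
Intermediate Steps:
R(g, z) = 3 - I*√5 (R(g, z) = 3 - √(0 - 5) = 3 - √(-5) = 3 - I*√5)
H(F, X) = 8*X*(F + X) (H(F, X) = (F + X)*(8*X) = 8*X*(F + X))
((-42 - 50) - 18)*R(-7, 11) + H(-6, -8) = ((-42 - 50) - 18)*(3 - I*√5) + 8*(-8)*(-6 - 8) = (-92 - 18)*(3 - I*√5) + 8*(-8)*(-14) = -110*(3 - I*√5) + 896 = (-330 + 110*I*√5) + 896 = 566 + 110*I*√5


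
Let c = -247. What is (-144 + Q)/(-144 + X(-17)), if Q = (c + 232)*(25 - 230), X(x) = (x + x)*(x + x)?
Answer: 2931/1012 ≈ 2.8962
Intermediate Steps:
X(x) = 4*x² (X(x) = (2*x)*(2*x) = 4*x²)
Q = 3075 (Q = (-247 + 232)*(25 - 230) = -15*(-205) = 3075)
(-144 + Q)/(-144 + X(-17)) = (-144 + 3075)/(-144 + 4*(-17)²) = 2931/(-144 + 4*289) = 2931/(-144 + 1156) = 2931/1012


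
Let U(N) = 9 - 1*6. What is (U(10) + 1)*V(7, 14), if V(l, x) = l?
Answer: 28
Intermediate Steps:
U(N) = 3 (U(N) = 9 - 6 = 3)
(U(10) + 1)*V(7, 14) = (3 + 1)*7 = 4*7 = 28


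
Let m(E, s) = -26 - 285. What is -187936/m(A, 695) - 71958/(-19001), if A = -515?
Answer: 3593350874/5909311 ≈ 608.08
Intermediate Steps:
m(E, s) = -311
-187936/m(A, 695) - 71958/(-19001) = -187936/(-311) - 71958/(-19001) = -187936*(-1/311) - 71958*(-1/19001) = 187936/311 + 71958/19001 = 3593350874/5909311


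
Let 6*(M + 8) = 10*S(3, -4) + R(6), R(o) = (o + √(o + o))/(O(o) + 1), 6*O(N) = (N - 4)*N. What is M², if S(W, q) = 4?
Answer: (9 - √3)²/81 ≈ 0.65214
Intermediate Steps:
O(N) = N*(-4 + N)/6 (O(N) = ((N - 4)*N)/6 = ((-4 + N)*N)/6 = (N*(-4 + N))/6 = N*(-4 + N)/6)
R(o) = (o + √2*√o)/(1 + o*(-4 + o)/6) (R(o) = (o + √(o + o))/(o*(-4 + o)/6 + 1) = (o + √(2*o))/(1 + o*(-4 + o)/6) = (o + √2*√o)/(1 + o*(-4 + o)/6))
M = -1 + √3/9 (M = -8 + (10*4 + 6*(6 + √2*√6)/(6 + 6*(-4 + 6)))/6 = -8 + (40 + 6*(6 + 2*√3)/(6 + 6*2))/6 = -8 + (40 + 6*(6 + 2*√3)/(6 + 12))/6 = -8 + (40 + 6*(6 + 2*√3)/18)/6 = -8 + (40 + 6*(1/18)*(6 + 2*√3))/6 = -8 + (40 + (2 + 2*√3/3))/6 = -8 + (42 + 2*√3/3)/6 = -8 + (7 + √3/9) = -1 + √3/9 ≈ -0.80755)
M² = (-1 + √3/9)²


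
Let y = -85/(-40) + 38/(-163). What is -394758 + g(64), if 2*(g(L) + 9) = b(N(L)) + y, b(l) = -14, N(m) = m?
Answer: -1029568125/2608 ≈ -3.9477e+5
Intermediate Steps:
y = 2467/1304 (y = -85*(-1/40) + 38*(-1/163) = 17/8 - 38/163 = 2467/1304 ≈ 1.8919)
g(L) = -39261/2608 (g(L) = -9 + (-14 + 2467/1304)/2 = -9 + (½)*(-15789/1304) = -9 - 15789/2608 = -39261/2608)
-394758 + g(64) = -394758 - 39261/2608 = -1029568125/2608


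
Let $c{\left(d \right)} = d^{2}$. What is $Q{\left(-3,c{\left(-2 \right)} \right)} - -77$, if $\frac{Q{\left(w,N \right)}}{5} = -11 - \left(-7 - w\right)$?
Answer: $42$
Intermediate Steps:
$Q{\left(w,N \right)} = -20 + 5 w$ ($Q{\left(w,N \right)} = 5 \left(-11 - \left(-7 - w\right)\right) = 5 \left(-11 + \left(7 + w\right)\right) = 5 \left(-4 + w\right) = -20 + 5 w$)
$Q{\left(-3,c{\left(-2 \right)} \right)} - -77 = \left(-20 + 5 \left(-3\right)\right) - -77 = \left(-20 - 15\right) + 77 = -35 + 77 = 42$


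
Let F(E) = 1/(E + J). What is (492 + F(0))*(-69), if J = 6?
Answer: -67919/2 ≈ -33960.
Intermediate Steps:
F(E) = 1/(6 + E) (F(E) = 1/(E + 6) = 1/(6 + E))
(492 + F(0))*(-69) = (492 + 1/(6 + 0))*(-69) = (492 + 1/6)*(-69) = (2953/6)*(-69) = -67919/2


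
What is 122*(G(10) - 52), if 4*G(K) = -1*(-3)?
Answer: -12505/2 ≈ -6252.5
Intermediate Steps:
G(K) = ¾ (G(K) = (-1*(-3))/4 = (¼)*3 = ¾)
122*(G(10) - 52) = 122*(¾ - 52) = 122*(-205/4) = -12505/2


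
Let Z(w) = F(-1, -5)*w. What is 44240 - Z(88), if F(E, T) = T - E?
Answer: 44592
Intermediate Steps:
Z(w) = -4*w (Z(w) = (-5 - 1*(-1))*w = (-5 + 1)*w = -4*w)
44240 - Z(88) = 44240 - (-4)*88 = 44240 - 1*(-352) = 44240 + 352 = 44592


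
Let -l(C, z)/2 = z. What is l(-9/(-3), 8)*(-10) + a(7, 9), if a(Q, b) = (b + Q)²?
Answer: 416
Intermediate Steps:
l(C, z) = -2*z
a(Q, b) = (Q + b)²
l(-9/(-3), 8)*(-10) + a(7, 9) = -2*8*(-10) + (7 + 9)² = -16*(-10) + 16² = 160 + 256 = 416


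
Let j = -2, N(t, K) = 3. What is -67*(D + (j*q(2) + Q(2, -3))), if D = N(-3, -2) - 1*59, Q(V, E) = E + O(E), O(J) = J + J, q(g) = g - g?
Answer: 4355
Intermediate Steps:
q(g) = 0
O(J) = 2*J
Q(V, E) = 3*E (Q(V, E) = E + 2*E = 3*E)
D = -56 (D = 3 - 1*59 = 3 - 59 = -56)
-67*(D + (j*q(2) + Q(2, -3))) = -67*(-56 + (-2*0 + 3*(-3))) = -67*(-56 + (0 - 9)) = -67*(-56 - 9) = -67*(-65) = 4355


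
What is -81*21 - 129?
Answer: -1830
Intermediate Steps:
-81*21 - 129 = -1701 - 129 = -1830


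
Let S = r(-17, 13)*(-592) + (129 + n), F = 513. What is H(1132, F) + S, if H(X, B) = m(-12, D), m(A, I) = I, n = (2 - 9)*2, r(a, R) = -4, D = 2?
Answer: 2485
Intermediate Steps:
n = -14 (n = -7*2 = -14)
H(X, B) = 2
S = 2483 (S = -4*(-592) + (129 - 14) = 2368 + 115 = 2483)
H(1132, F) + S = 2 + 2483 = 2485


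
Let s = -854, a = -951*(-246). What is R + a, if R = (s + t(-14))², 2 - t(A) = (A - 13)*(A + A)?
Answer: 2819610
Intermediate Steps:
a = 233946
t(A) = 2 - 2*A*(-13 + A) (t(A) = 2 - (A - 13)*(A + A) = 2 - (-13 + A)*2*A = 2 - 2*A*(-13 + A))
R = 2585664 (R = (-854 + (2 - 2*(-14)² + 26*(-14)))² = (-854 + (2 - 2*196 - 364))² = (-854 + (2 - 392 - 364))² = (-854 - 754)² = (-1608)² = 2585664)
R + a = 2585664 + 233946 = 2819610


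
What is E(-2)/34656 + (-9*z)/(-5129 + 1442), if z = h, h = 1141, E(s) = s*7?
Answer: 59305141/21296112 ≈ 2.7848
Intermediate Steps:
E(s) = 7*s
z = 1141
E(-2)/34656 + (-9*z)/(-5129 + 1442) = (7*(-2))/34656 + (-9*1141)/(-5129 + 1442) = -14*1/34656 - 10269/(-3687) = -7/17328 - 10269*(-1/3687) = -7/17328 + 3423/1229 = 59305141/21296112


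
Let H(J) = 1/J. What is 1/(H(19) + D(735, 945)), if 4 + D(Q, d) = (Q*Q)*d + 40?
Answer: 19/9699740560 ≈ 1.9588e-9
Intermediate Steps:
D(Q, d) = 36 + d*Q² (D(Q, d) = -4 + ((Q*Q)*d + 40) = -4 + (Q²*d + 40) = -4 + (d*Q² + 40) = -4 + (40 + d*Q²) = 36 + d*Q²)
1/(H(19) + D(735, 945)) = 1/(1/19 + (36 + 945*735²)) = 1/(1/19 + (36 + 945*540225)) = 1/(1/19 + (36 + 510512625)) = 1/(1/19 + 510512661) = 1/(9699740560/19) = 19/9699740560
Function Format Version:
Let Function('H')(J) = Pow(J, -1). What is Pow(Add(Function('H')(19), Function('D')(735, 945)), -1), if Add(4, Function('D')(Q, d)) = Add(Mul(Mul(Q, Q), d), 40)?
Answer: Rational(19, 9699740560) ≈ 1.9588e-9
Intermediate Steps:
Function('D')(Q, d) = Add(36, Mul(d, Pow(Q, 2))) (Function('D')(Q, d) = Add(-4, Add(Mul(Mul(Q, Q), d), 40)) = Add(-4, Add(Mul(Pow(Q, 2), d), 40)) = Add(-4, Add(Mul(d, Pow(Q, 2)), 40)) = Add(-4, Add(40, Mul(d, Pow(Q, 2)))) = Add(36, Mul(d, Pow(Q, 2))))
Pow(Add(Function('H')(19), Function('D')(735, 945)), -1) = Pow(Add(Pow(19, -1), Add(36, Mul(945, Pow(735, 2)))), -1) = Pow(Add(Rational(1, 19), Add(36, Mul(945, 540225))), -1) = Pow(Add(Rational(1, 19), Add(36, 510512625)), -1) = Pow(Add(Rational(1, 19), 510512661), -1) = Pow(Rational(9699740560, 19), -1) = Rational(19, 9699740560)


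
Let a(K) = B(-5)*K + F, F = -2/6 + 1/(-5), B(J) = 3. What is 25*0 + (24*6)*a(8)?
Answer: 16896/5 ≈ 3379.2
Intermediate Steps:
F = -8/15 (F = -2*⅙ + 1*(-⅕) = -⅓ - ⅕ = -8/15 ≈ -0.53333)
a(K) = -8/15 + 3*K (a(K) = 3*K - 8/15 = -8/15 + 3*K)
25*0 + (24*6)*a(8) = 25*0 + (24*6)*(-8/15 + 3*8) = 0 + 144*(-8/15 + 24) = 0 + 144*(352/15) = 0 + 16896/5 = 16896/5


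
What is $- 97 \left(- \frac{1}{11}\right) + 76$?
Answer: $\frac{933}{11} \approx 84.818$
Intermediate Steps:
$- 97 \left(- \frac{1}{11}\right) + 76 = - 97 \left(\left(-1\right) \frac{1}{11}\right) + 76 = \left(-97\right) \left(- \frac{1}{11}\right) + 76 = \frac{97}{11} + 76 = \frac{933}{11}$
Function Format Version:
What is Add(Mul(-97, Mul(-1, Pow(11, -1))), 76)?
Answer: Rational(933, 11) ≈ 84.818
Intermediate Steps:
Add(Mul(-97, Mul(-1, Pow(11, -1))), 76) = Add(Mul(-97, Mul(-1, Rational(1, 11))), 76) = Add(Mul(-97, Rational(-1, 11)), 76) = Add(Rational(97, 11), 76) = Rational(933, 11)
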